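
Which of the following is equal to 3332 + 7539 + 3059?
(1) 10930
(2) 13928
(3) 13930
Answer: 3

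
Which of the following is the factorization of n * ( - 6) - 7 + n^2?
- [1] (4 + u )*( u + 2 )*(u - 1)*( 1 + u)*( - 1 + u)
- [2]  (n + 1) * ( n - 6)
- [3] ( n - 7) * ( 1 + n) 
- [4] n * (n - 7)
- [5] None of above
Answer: 3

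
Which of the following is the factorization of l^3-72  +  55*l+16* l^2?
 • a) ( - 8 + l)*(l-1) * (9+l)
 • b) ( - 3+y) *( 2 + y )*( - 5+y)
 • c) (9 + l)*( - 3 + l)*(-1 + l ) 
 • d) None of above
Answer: d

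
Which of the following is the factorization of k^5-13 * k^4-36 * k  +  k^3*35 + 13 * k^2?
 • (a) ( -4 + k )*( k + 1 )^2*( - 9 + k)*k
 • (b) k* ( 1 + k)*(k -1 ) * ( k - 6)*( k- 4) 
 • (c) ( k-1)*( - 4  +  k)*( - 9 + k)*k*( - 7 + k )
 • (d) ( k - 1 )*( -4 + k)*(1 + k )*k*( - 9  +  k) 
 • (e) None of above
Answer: d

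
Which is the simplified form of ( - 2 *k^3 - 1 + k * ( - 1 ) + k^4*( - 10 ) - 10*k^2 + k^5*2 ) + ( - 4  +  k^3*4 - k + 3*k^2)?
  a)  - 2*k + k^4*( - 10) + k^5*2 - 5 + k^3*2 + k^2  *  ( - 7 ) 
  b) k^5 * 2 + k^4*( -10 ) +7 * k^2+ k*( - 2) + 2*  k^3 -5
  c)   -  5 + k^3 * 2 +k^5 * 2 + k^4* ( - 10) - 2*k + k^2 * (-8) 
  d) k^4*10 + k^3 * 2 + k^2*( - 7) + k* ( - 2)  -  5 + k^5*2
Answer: a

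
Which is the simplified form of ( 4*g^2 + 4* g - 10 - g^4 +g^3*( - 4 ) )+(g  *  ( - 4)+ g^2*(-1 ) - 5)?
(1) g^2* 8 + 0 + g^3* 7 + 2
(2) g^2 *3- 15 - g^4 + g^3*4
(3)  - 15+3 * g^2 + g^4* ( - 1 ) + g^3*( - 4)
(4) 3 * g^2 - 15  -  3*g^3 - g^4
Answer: 3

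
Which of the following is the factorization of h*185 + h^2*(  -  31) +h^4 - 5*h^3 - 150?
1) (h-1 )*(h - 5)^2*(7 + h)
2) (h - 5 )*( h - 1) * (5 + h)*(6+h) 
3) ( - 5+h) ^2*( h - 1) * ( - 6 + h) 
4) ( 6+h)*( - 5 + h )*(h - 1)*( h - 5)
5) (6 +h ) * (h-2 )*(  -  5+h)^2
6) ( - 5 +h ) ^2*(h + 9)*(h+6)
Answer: 4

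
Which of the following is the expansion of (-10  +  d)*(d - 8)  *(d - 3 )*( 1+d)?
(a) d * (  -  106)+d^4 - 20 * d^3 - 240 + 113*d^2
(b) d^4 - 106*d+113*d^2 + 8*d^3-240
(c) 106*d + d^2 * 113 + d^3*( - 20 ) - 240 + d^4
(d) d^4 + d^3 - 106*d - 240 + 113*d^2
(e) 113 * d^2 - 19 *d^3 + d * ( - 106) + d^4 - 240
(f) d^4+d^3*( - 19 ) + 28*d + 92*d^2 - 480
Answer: a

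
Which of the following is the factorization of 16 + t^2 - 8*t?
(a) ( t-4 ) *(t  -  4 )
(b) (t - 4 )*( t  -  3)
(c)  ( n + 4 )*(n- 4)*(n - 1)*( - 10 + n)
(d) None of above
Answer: a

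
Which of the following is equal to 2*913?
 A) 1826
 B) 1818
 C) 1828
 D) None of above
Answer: A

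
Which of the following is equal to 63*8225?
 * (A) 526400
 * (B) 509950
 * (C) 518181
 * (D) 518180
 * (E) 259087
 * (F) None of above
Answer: F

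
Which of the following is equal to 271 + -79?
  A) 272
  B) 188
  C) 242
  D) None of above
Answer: D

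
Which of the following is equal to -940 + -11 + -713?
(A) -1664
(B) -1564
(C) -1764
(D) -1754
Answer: A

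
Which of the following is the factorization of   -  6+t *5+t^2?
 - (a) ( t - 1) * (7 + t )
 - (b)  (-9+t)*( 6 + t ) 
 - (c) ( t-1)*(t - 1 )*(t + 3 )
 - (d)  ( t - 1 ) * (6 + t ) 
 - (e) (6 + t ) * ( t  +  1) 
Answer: d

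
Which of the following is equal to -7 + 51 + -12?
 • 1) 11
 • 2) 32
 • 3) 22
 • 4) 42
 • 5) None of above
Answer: 2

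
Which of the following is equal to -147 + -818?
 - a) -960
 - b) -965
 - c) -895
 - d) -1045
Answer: b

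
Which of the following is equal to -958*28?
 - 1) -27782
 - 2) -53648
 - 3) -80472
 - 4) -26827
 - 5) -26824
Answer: 5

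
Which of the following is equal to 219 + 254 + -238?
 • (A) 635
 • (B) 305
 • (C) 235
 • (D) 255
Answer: C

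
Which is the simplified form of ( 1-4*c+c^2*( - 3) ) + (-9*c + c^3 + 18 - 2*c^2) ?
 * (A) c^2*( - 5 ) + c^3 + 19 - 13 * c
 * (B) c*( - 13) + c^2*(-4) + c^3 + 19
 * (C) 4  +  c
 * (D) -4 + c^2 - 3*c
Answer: A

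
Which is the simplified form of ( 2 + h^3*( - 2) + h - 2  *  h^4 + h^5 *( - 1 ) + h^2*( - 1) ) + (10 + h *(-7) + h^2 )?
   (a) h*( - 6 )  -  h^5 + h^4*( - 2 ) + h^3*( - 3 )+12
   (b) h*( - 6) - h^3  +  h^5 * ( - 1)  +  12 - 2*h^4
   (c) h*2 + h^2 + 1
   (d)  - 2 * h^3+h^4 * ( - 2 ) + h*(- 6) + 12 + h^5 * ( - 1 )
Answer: d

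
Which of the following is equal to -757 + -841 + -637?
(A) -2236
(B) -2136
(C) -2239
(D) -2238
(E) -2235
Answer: E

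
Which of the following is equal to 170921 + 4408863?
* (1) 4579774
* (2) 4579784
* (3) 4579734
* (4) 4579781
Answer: 2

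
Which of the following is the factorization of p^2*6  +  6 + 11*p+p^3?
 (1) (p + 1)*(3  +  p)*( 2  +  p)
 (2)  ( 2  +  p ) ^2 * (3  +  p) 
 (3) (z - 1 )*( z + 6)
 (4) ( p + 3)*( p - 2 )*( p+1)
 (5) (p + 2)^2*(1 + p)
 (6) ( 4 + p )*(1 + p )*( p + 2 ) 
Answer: 1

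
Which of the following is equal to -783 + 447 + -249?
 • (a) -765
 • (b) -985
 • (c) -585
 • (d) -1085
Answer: c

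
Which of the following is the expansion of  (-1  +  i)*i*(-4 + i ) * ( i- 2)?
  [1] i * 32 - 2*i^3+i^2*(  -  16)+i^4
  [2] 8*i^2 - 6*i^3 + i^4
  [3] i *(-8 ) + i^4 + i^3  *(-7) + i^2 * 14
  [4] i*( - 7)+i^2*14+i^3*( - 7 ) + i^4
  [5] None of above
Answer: 3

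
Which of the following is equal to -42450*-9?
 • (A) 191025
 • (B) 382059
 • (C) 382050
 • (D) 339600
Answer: C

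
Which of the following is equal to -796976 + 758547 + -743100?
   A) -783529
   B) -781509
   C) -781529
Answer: C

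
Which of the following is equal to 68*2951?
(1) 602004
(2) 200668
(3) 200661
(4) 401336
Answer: 2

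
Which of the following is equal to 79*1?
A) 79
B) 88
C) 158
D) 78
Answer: A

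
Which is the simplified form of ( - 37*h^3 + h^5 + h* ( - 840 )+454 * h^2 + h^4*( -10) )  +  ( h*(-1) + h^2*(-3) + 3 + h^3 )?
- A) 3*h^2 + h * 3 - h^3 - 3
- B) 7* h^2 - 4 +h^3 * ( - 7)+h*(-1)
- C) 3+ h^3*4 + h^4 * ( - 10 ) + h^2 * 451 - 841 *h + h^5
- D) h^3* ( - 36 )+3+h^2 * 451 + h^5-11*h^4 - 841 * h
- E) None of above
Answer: E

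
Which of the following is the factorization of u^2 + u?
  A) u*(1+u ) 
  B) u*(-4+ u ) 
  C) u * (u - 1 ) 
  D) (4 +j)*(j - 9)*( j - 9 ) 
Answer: A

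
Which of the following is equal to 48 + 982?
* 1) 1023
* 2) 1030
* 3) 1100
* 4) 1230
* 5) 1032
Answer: 2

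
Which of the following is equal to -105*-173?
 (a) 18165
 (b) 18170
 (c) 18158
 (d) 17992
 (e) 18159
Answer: a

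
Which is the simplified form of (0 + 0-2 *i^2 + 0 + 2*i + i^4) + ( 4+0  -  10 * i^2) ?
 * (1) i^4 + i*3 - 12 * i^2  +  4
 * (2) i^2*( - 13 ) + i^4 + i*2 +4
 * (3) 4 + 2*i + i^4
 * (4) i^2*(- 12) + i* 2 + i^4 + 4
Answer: 4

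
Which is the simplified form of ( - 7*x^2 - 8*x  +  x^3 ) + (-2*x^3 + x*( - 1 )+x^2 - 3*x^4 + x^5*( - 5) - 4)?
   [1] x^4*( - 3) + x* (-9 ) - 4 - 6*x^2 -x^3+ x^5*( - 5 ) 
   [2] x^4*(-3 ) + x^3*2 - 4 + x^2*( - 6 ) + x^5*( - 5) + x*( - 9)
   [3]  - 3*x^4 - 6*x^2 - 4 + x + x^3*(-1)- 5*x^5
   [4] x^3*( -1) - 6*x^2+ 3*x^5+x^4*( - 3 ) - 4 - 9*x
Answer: 1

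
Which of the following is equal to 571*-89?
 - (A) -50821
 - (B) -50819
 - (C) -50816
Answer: B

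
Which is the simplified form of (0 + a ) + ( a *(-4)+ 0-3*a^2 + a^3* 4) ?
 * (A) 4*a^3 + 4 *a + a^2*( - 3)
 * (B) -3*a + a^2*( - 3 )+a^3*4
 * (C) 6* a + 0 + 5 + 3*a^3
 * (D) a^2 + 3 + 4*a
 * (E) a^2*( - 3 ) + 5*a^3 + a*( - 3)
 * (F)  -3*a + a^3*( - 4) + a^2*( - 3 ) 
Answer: B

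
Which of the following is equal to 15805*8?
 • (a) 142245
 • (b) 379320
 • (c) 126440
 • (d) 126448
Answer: c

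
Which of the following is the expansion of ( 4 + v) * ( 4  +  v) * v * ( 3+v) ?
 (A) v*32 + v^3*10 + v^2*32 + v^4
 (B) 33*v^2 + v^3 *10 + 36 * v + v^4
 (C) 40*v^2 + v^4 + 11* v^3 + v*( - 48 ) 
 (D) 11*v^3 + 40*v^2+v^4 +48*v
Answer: D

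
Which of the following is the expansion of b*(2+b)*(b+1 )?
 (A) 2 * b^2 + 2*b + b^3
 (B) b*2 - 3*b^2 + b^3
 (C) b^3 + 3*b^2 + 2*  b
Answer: C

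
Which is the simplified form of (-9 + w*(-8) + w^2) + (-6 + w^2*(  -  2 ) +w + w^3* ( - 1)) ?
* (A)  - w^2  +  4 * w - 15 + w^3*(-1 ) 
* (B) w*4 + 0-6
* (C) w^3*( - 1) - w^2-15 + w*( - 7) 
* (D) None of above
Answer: C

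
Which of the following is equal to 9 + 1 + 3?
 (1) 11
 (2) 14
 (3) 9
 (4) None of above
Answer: 4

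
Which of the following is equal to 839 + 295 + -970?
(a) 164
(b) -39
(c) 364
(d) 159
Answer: a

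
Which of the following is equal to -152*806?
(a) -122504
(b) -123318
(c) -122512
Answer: c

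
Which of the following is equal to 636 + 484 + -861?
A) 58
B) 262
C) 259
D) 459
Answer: C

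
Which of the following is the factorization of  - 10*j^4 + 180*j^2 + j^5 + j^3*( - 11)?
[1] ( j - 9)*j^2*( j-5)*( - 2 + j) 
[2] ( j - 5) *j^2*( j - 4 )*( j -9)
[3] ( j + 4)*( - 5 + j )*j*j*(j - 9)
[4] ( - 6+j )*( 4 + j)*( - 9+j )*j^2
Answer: 3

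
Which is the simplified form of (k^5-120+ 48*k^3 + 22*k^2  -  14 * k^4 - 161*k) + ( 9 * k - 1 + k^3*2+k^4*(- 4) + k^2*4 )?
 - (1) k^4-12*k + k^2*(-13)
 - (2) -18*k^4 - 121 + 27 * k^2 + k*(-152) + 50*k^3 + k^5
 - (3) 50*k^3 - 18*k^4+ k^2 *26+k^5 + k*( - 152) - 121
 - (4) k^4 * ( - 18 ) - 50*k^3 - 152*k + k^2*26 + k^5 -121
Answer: 3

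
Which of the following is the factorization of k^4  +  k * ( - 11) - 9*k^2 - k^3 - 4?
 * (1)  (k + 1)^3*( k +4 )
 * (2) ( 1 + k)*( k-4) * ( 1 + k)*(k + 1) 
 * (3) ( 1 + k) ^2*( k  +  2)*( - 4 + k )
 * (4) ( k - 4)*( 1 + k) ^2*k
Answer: 2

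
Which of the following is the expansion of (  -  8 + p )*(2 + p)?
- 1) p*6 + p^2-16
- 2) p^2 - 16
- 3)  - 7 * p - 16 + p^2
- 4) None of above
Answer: 4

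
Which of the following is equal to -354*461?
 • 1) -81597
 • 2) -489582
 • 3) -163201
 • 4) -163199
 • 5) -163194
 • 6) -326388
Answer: 5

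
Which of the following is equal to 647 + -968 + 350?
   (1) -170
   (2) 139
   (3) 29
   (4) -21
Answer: 3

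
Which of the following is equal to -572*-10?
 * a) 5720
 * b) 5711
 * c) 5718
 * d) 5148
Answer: a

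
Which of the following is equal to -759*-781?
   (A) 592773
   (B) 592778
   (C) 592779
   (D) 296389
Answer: C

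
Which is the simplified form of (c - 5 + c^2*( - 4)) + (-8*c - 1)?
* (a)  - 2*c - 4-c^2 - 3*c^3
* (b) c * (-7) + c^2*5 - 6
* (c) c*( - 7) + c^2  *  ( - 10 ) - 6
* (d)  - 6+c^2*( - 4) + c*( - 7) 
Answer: d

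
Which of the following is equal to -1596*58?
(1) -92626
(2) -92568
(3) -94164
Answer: 2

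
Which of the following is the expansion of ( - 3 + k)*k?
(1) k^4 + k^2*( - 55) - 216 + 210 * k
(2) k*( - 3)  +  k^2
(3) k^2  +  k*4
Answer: 2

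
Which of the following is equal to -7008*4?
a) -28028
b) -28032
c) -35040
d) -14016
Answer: b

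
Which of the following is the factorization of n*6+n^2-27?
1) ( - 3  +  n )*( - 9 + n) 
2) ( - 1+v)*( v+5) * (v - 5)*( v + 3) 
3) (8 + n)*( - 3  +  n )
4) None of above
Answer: 4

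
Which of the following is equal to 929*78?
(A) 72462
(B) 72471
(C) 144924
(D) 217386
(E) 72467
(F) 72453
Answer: A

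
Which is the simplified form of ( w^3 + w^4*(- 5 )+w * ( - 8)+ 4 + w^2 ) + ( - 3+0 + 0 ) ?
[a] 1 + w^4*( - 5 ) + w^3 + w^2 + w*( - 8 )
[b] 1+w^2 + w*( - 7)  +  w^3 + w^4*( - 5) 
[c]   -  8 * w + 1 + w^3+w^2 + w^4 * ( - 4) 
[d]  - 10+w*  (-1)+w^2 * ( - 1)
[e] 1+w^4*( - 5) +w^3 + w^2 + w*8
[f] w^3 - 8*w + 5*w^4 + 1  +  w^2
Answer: a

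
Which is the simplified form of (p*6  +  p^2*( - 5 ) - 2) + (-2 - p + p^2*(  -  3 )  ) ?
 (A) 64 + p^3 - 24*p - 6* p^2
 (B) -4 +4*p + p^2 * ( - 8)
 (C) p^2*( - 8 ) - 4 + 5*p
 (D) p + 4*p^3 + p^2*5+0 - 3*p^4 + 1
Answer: C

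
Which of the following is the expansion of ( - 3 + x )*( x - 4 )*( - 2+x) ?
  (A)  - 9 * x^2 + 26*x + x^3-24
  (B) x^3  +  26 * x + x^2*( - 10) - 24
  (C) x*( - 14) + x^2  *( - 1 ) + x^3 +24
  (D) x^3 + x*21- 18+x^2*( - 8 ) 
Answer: A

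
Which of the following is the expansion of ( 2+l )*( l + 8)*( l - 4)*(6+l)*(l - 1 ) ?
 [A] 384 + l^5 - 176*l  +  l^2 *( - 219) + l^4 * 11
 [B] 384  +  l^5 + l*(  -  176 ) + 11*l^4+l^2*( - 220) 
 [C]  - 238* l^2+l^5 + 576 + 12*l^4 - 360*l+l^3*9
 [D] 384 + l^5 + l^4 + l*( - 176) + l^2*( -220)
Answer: B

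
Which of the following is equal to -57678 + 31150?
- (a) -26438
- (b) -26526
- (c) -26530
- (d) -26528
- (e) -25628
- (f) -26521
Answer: d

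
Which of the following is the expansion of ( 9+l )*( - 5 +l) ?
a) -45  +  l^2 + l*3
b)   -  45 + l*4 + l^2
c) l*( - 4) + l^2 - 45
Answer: b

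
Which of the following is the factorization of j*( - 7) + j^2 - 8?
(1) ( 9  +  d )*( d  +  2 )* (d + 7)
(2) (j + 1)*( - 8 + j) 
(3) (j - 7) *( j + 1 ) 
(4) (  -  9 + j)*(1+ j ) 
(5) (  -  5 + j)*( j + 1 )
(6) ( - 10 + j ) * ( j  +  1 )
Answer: 2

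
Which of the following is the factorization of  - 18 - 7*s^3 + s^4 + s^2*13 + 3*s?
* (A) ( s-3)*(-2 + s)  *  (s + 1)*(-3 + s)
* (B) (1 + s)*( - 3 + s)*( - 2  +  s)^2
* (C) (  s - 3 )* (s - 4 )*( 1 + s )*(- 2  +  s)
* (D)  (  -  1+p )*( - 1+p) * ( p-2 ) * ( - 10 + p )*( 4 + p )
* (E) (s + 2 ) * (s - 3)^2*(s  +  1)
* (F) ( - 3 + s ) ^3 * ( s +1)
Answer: A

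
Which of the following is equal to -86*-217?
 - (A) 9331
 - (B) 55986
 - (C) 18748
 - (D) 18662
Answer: D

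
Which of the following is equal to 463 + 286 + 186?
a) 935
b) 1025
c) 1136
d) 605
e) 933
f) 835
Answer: a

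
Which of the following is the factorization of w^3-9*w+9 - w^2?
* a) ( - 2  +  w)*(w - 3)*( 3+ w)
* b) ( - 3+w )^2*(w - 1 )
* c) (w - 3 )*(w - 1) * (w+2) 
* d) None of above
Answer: d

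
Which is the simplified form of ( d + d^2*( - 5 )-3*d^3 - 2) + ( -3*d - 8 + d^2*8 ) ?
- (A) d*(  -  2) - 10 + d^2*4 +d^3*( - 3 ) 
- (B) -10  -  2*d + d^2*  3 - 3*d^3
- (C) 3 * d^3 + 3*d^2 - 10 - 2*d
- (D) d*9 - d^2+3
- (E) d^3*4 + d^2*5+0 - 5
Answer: B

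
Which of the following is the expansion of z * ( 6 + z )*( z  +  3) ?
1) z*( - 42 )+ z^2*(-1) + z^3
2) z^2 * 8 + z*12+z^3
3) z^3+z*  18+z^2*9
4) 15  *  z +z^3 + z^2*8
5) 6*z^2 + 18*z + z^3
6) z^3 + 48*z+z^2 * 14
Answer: 3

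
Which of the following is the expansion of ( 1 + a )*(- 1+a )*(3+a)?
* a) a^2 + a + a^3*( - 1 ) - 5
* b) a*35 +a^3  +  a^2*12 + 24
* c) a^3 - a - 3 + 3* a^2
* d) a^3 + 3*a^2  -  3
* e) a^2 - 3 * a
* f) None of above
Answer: c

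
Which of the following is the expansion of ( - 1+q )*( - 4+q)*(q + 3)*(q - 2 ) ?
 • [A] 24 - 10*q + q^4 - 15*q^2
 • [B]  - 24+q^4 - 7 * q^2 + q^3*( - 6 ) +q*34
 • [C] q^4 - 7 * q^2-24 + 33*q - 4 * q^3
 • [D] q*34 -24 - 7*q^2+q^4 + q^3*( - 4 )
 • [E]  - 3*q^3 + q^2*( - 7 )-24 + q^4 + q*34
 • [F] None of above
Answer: D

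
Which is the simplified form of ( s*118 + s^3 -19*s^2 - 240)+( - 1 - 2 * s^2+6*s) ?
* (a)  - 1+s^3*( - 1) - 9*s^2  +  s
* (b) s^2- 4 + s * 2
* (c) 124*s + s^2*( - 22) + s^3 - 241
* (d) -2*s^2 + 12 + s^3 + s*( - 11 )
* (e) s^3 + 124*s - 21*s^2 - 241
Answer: e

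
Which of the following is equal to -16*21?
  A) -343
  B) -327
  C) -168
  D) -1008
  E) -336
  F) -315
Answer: E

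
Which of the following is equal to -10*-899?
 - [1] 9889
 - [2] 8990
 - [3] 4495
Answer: 2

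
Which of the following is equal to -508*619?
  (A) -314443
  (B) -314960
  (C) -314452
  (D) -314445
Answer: C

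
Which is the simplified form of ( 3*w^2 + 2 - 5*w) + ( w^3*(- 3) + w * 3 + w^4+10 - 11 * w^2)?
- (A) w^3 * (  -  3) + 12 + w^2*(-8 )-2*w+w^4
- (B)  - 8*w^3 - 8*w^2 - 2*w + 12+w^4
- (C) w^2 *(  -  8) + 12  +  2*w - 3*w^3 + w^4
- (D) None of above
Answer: A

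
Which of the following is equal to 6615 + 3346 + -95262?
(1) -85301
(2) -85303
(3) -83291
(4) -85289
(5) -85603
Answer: 1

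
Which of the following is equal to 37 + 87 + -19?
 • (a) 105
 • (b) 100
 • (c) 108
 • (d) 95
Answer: a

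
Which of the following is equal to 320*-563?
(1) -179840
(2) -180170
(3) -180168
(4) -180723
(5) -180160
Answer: 5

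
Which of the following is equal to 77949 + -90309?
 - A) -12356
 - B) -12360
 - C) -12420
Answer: B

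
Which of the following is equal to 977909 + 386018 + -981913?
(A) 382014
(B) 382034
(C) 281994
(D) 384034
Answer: A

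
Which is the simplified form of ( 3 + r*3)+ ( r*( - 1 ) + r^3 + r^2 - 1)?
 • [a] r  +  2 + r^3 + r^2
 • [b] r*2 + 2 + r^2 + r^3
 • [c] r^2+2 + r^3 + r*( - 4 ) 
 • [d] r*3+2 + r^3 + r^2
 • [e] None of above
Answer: b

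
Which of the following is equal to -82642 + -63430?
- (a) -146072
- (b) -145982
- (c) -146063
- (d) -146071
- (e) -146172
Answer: a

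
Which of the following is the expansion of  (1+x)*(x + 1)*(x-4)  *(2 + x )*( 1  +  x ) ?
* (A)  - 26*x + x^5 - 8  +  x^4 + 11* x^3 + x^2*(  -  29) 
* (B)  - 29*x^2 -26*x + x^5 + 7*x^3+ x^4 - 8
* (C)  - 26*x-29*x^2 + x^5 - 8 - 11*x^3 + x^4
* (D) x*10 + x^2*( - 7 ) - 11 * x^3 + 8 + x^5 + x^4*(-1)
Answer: C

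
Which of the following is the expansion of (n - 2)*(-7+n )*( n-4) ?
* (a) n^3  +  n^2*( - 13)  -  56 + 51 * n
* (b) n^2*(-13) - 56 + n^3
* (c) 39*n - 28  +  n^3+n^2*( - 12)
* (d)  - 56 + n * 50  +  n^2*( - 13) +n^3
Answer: d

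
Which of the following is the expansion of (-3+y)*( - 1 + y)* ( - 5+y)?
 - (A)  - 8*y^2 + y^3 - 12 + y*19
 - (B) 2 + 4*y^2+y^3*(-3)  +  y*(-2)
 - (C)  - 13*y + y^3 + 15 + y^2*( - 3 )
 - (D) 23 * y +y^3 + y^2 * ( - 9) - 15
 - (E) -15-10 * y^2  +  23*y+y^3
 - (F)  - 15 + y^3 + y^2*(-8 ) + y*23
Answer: D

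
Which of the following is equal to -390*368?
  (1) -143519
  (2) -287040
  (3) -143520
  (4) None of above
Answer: 3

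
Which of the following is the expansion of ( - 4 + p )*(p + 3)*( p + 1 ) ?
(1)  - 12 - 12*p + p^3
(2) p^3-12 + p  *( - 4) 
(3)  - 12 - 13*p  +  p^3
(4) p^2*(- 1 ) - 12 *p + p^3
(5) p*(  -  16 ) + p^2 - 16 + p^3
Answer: 3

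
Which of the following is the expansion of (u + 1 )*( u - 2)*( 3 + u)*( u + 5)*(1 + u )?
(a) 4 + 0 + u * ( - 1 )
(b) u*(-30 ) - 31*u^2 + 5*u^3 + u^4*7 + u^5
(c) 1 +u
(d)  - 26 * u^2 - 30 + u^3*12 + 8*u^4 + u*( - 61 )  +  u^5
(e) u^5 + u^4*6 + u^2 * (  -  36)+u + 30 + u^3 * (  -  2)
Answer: d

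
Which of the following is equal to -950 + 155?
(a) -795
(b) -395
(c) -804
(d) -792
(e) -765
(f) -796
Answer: a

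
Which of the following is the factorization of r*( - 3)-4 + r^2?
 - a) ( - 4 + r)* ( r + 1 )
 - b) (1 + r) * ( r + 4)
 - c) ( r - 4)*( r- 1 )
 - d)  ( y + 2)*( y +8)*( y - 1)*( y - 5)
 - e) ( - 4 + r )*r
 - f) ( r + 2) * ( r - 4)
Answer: a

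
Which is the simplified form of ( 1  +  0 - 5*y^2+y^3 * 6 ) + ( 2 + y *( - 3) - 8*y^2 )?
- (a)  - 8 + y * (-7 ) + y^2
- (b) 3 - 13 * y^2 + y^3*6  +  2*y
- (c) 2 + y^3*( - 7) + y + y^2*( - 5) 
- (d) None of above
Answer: d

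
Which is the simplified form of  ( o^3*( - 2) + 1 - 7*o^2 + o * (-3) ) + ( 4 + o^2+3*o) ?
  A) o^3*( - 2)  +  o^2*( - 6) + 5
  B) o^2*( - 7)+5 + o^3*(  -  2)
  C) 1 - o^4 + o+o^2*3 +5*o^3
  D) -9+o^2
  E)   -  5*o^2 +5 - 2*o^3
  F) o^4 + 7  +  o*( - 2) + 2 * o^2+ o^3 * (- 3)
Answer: A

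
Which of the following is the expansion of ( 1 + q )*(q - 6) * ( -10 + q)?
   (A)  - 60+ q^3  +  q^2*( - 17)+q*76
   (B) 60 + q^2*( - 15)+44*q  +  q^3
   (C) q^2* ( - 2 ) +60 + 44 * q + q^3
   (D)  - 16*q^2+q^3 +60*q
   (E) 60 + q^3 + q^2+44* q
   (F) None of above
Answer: B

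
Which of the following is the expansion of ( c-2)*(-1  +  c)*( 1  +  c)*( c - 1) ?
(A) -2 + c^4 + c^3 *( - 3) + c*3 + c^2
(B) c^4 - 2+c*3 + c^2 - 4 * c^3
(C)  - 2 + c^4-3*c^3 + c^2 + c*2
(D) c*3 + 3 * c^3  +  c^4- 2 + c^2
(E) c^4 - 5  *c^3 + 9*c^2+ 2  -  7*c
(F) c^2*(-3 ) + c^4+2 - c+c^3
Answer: A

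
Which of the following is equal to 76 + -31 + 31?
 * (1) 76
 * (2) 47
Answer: 1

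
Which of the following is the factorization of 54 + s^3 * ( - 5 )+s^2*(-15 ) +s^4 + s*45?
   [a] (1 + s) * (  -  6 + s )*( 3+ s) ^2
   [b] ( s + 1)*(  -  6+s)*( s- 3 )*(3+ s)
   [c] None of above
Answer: b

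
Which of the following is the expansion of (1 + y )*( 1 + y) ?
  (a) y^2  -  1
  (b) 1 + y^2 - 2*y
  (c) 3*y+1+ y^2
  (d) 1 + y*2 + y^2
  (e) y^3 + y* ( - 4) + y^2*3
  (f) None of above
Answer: d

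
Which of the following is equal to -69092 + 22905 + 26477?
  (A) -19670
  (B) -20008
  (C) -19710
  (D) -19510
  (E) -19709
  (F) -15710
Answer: C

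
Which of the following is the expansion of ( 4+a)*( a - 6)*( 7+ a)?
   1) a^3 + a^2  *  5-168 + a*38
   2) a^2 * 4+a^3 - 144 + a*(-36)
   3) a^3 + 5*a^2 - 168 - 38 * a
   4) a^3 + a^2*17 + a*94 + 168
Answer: 3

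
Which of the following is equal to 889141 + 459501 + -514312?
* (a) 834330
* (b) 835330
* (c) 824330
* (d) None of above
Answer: a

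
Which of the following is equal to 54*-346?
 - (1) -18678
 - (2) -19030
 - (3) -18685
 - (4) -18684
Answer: 4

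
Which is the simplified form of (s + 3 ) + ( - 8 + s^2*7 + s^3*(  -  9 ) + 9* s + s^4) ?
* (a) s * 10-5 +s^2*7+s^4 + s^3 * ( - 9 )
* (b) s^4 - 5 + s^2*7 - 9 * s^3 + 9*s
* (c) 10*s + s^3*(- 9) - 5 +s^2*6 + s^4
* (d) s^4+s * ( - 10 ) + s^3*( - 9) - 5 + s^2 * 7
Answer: a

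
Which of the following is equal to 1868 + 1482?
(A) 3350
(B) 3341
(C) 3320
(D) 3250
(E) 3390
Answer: A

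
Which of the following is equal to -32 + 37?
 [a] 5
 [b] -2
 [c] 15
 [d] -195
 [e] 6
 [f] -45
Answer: a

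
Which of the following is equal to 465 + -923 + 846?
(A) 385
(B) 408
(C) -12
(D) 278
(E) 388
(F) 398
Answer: E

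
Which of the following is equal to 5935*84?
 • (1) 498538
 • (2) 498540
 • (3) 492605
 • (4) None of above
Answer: 2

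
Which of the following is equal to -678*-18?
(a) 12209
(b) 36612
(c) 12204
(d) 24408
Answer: c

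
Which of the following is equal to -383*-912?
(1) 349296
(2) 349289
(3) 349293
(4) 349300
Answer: 1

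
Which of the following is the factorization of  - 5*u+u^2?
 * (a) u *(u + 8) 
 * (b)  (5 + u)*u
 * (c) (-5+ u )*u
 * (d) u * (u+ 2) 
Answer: c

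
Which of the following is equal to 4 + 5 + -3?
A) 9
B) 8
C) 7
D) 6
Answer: D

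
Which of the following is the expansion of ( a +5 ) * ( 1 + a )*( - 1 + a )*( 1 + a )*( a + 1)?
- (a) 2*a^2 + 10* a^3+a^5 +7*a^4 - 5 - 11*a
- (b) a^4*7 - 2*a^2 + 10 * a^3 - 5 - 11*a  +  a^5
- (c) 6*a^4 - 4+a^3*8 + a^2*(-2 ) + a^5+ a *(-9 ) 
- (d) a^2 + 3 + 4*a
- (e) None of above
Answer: b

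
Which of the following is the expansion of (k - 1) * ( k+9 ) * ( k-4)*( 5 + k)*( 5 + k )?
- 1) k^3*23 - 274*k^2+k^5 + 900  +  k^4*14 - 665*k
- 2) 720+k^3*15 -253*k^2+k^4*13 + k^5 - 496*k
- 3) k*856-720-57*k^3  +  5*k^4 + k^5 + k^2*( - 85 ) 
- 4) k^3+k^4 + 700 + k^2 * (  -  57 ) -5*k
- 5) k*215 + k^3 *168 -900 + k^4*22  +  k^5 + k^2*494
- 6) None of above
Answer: 6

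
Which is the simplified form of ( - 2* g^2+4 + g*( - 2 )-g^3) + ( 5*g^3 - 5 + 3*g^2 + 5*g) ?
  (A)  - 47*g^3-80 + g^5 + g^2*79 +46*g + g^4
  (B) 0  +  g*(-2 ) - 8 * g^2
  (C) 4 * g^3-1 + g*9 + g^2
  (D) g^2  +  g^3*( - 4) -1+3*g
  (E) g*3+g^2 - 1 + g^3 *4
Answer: E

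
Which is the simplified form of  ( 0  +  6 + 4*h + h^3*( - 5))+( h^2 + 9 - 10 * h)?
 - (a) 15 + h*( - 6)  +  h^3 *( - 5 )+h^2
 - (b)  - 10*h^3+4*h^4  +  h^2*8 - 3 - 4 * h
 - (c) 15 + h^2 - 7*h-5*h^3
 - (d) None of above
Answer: a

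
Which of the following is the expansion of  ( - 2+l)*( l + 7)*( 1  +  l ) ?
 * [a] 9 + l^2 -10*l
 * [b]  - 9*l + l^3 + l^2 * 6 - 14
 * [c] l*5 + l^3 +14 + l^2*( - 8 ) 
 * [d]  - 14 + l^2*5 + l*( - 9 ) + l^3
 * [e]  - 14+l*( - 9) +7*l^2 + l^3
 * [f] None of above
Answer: b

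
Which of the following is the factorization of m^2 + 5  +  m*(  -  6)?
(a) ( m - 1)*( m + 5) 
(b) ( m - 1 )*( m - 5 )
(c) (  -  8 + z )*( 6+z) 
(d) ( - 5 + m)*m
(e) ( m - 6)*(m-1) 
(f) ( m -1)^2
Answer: b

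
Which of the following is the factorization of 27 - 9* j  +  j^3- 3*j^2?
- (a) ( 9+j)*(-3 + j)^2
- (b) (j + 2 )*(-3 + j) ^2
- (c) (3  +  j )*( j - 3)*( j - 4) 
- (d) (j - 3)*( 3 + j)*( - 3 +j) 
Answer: d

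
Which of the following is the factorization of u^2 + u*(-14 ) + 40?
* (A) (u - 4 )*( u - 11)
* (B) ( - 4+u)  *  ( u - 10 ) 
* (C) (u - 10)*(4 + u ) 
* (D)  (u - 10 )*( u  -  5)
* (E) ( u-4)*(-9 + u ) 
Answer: B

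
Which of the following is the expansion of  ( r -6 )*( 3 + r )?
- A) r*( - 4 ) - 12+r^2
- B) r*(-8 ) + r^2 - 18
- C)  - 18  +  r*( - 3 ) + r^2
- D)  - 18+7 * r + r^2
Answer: C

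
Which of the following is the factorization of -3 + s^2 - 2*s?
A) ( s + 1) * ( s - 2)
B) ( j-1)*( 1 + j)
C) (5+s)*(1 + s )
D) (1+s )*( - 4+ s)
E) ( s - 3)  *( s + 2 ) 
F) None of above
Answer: F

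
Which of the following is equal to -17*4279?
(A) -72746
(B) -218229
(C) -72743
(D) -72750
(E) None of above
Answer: C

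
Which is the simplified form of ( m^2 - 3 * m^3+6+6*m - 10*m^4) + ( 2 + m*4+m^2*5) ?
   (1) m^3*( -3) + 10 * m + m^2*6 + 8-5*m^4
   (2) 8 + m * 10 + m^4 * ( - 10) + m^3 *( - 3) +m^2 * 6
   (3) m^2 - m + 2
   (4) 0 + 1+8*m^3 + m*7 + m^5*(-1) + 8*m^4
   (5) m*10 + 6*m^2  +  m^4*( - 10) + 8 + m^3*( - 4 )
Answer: 2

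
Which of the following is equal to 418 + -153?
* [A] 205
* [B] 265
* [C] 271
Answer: B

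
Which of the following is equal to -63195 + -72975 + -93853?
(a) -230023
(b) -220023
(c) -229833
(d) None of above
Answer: a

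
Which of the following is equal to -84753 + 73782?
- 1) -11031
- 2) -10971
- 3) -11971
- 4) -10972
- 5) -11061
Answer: 2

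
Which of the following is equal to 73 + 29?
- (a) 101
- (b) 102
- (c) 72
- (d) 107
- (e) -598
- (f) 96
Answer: b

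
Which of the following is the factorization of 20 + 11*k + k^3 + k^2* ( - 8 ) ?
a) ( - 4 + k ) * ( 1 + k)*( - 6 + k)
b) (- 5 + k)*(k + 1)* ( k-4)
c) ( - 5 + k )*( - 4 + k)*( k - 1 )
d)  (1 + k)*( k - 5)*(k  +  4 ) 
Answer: b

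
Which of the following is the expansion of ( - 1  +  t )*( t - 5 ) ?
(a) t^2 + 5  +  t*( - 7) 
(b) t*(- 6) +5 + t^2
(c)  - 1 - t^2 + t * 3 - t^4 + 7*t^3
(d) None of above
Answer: b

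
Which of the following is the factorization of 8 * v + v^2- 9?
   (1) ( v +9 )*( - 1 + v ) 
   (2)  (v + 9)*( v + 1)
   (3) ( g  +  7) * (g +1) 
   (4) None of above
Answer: 1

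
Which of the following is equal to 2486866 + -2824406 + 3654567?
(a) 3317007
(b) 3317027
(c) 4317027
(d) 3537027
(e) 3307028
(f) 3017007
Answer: b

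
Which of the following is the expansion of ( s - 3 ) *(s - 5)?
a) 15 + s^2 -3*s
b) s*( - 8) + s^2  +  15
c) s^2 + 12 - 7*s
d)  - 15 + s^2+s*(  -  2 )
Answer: b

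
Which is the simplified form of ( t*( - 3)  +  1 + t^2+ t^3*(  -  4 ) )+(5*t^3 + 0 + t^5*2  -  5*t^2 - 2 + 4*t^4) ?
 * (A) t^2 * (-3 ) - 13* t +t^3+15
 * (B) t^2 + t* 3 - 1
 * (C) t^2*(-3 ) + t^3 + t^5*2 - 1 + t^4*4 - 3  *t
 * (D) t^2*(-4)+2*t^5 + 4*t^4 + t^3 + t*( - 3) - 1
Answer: D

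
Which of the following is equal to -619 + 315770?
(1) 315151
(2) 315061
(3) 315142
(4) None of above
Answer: 1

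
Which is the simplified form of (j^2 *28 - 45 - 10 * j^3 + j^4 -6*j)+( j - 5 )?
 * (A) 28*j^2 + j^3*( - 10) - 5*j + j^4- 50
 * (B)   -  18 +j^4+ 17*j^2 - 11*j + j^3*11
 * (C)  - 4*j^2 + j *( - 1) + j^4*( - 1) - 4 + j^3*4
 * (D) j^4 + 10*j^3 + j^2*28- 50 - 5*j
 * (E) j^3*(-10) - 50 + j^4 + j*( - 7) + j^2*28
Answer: A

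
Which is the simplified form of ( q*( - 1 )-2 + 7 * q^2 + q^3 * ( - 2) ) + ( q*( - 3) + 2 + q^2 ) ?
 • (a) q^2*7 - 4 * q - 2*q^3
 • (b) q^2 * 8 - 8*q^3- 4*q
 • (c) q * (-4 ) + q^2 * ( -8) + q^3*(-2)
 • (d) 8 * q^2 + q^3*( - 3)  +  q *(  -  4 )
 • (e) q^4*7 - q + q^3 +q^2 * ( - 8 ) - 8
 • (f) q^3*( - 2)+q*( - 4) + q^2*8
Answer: f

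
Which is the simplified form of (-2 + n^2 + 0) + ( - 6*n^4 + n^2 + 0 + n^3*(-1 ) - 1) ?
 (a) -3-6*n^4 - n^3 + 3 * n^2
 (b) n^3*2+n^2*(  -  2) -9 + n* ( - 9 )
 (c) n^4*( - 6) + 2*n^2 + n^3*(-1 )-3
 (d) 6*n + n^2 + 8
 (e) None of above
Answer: c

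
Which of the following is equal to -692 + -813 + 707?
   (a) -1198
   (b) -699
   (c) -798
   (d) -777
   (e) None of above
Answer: c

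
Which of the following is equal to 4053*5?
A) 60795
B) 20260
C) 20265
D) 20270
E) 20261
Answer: C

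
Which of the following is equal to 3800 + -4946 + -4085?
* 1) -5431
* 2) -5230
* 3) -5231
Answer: 3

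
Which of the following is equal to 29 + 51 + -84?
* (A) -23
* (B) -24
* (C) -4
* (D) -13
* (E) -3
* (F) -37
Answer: C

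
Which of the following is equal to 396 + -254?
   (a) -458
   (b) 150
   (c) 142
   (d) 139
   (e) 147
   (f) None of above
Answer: c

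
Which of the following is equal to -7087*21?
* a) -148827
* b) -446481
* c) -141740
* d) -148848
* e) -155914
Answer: a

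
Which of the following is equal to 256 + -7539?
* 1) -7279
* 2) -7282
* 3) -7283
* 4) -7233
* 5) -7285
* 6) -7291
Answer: 3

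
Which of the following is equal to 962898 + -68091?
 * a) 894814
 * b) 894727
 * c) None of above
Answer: c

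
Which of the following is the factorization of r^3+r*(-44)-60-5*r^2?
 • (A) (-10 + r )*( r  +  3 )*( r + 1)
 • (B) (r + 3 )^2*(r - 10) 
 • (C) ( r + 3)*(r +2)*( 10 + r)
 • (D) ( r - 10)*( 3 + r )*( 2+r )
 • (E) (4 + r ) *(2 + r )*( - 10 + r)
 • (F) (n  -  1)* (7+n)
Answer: D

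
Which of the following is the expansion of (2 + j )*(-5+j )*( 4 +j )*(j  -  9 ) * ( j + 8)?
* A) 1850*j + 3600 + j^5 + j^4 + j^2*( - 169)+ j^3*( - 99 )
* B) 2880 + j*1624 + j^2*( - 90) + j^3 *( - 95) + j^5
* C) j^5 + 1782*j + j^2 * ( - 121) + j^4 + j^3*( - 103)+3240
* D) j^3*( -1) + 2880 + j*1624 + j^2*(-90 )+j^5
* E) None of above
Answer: B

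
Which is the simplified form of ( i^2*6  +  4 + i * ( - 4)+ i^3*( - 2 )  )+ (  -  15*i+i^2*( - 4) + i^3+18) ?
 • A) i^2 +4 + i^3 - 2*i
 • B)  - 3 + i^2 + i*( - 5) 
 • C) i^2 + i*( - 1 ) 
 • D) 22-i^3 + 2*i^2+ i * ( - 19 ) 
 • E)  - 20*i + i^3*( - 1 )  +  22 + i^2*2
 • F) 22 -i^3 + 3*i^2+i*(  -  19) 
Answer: D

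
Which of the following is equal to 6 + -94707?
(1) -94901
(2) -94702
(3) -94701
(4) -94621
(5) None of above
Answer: 3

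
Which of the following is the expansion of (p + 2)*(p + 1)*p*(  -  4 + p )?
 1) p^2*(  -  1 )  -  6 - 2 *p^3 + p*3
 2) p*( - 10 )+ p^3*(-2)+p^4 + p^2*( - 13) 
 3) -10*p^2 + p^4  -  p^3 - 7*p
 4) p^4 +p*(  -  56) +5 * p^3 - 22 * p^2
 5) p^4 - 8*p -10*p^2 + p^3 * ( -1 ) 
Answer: 5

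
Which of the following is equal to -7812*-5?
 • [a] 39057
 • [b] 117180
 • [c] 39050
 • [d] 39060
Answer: d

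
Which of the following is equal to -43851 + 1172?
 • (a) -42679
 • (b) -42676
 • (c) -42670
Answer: a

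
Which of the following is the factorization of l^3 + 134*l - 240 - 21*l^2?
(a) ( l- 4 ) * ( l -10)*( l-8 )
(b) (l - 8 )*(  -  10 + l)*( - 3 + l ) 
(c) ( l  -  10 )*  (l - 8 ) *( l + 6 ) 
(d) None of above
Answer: b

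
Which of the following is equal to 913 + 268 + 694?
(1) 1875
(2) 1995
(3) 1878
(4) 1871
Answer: 1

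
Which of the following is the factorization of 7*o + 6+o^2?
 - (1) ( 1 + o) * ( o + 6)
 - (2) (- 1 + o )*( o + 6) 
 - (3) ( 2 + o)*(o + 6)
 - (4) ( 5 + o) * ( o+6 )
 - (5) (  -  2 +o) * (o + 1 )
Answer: 1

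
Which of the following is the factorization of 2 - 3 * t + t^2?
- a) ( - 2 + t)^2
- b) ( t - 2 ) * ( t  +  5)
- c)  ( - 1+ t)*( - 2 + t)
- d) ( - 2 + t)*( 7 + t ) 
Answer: c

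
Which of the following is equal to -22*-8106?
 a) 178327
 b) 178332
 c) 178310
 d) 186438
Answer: b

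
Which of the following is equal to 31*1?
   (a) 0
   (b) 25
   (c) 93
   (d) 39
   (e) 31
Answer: e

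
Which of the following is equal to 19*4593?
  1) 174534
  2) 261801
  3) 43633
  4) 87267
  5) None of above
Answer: 4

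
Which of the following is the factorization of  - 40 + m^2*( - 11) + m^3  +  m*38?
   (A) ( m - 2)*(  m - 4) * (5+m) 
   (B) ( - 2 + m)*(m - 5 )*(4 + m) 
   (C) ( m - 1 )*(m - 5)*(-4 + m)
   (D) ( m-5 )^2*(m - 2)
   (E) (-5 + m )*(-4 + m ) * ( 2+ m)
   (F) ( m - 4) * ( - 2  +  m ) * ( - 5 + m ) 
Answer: F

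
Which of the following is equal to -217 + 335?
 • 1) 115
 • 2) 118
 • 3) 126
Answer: 2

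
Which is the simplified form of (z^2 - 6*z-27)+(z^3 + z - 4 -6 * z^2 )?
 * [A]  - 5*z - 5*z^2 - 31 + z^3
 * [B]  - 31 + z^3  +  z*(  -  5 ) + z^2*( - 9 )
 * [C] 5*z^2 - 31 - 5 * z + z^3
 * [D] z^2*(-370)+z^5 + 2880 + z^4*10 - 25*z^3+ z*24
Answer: A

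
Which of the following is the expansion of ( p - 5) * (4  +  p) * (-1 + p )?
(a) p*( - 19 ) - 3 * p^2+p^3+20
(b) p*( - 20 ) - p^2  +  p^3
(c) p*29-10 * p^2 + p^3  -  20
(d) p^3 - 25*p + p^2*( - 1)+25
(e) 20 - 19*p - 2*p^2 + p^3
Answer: e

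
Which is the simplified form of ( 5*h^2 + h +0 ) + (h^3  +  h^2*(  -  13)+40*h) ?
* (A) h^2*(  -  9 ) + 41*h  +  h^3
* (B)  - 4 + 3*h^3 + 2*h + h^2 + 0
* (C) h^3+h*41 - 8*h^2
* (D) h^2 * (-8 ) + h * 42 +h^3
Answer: C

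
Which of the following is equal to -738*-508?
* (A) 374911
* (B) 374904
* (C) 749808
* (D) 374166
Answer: B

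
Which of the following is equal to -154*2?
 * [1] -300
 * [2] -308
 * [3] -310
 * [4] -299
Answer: 2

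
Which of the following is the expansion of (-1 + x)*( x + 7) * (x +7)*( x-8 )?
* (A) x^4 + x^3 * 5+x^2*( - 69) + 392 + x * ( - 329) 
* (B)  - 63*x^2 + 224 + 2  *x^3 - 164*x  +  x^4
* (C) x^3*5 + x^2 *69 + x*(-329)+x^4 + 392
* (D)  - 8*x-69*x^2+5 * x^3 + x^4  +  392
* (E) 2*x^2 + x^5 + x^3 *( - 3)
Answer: A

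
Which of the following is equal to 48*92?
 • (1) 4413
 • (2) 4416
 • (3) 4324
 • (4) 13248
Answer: 2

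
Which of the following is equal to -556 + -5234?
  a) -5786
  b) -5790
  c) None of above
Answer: b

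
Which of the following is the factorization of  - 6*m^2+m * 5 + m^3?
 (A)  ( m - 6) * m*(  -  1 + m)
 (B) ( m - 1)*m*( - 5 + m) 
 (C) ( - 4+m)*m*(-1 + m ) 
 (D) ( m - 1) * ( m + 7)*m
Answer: B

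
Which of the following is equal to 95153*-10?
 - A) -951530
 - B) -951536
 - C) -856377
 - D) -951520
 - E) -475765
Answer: A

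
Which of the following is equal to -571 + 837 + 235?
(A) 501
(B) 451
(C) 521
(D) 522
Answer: A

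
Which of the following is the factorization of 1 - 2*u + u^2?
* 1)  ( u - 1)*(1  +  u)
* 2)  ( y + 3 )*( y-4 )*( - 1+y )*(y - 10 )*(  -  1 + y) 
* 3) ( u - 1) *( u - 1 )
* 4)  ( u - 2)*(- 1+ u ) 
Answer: 3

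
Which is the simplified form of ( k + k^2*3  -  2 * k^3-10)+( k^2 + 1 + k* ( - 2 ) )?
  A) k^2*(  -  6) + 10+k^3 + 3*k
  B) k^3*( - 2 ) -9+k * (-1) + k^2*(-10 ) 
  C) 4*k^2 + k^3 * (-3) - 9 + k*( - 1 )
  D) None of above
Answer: D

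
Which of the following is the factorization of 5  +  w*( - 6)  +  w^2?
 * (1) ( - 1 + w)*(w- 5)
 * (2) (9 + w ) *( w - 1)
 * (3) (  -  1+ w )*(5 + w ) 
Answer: 1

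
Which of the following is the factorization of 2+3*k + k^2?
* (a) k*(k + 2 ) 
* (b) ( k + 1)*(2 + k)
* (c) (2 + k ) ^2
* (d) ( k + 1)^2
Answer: b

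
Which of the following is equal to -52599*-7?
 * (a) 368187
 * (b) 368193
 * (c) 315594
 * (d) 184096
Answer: b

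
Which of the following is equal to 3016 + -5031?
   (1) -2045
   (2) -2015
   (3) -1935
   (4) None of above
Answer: 2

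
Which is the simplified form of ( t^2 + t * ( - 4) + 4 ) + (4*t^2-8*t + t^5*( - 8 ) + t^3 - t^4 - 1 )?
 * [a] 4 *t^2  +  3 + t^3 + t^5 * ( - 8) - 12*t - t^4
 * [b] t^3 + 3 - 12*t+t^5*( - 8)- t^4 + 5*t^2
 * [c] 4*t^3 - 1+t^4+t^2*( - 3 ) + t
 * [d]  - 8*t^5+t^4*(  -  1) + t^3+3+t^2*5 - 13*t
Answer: b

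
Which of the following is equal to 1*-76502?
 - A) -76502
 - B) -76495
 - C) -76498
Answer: A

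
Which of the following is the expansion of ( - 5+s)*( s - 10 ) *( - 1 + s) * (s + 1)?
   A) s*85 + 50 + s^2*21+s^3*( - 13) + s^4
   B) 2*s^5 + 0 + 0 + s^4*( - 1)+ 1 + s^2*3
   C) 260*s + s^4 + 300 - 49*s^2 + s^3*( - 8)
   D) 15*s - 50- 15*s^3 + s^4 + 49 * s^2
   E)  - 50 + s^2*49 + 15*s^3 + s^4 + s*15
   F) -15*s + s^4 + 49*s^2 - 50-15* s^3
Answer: D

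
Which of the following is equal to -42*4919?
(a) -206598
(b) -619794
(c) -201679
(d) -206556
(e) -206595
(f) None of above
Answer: a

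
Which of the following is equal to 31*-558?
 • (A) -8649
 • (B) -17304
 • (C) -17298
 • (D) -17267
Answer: C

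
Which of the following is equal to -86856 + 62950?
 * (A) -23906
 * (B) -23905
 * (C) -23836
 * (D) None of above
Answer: A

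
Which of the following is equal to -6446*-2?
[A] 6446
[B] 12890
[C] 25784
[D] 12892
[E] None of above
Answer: D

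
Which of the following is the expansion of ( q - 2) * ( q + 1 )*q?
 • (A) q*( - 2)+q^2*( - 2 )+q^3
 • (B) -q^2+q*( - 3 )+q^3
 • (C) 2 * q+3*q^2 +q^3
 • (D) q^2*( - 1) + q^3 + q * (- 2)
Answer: D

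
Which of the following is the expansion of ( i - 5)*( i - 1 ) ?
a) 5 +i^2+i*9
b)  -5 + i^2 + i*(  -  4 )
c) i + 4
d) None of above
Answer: d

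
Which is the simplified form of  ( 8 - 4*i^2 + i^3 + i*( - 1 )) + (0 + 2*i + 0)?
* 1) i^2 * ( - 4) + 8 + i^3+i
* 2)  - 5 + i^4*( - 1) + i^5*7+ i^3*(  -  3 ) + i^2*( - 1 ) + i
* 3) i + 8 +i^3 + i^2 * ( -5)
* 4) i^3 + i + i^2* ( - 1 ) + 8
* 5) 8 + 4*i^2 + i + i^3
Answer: 1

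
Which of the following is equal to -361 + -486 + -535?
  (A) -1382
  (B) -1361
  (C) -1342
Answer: A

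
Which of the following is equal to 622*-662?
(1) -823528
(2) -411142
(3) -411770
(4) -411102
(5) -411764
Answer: 5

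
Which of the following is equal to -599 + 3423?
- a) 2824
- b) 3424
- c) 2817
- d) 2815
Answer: a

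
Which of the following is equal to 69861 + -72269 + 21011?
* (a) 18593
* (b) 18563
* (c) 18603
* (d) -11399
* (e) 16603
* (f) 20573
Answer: c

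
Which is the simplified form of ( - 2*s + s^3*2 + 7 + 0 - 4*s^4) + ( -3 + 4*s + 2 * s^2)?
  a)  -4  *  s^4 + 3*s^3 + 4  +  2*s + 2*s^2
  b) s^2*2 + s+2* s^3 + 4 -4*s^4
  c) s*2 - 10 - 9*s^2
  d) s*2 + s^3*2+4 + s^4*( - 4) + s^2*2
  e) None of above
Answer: d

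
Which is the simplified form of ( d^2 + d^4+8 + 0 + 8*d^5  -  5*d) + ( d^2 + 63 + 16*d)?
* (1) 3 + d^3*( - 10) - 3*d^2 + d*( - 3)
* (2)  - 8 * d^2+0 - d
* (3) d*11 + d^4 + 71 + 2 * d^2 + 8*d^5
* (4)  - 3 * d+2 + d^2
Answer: 3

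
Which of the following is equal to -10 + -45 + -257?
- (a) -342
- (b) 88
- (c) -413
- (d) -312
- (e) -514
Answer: d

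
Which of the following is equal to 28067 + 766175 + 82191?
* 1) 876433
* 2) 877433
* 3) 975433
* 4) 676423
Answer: 1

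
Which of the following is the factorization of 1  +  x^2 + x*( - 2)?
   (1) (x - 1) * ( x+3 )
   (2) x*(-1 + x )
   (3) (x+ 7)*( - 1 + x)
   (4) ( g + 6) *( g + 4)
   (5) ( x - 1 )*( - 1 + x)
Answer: 5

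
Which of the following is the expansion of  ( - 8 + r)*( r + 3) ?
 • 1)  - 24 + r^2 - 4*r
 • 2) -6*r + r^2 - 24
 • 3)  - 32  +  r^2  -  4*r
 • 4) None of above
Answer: 4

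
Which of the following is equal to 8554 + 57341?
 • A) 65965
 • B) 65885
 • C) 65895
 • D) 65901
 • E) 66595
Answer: C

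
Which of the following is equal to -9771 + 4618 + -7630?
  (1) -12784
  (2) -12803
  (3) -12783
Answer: 3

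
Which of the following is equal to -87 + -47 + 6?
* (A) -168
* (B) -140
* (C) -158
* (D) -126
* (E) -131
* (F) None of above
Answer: F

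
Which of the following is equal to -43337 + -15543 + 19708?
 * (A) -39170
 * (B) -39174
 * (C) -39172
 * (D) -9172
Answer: C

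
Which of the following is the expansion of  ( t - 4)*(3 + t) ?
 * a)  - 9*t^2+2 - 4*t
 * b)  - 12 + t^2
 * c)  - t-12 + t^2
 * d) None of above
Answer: c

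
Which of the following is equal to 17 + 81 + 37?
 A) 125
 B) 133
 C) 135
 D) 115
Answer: C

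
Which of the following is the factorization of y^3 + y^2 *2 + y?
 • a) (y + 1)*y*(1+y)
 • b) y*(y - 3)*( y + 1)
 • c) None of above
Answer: a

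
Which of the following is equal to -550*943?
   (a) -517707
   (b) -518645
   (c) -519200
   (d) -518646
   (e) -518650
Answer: e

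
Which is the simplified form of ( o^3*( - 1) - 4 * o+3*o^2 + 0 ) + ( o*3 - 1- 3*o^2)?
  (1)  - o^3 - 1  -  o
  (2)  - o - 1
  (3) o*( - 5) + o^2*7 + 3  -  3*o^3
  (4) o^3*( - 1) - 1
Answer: 1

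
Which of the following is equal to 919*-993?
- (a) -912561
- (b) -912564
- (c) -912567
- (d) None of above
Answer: c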